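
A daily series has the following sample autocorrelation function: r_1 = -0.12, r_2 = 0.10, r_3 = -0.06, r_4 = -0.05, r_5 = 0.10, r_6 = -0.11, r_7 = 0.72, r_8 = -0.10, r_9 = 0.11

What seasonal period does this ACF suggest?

The largest autocorrelation is r_7 = 0.72; the remaining lags stay at or below 0.11.
The dominant spike at lag 7 indicates a seasonal period of 7.

7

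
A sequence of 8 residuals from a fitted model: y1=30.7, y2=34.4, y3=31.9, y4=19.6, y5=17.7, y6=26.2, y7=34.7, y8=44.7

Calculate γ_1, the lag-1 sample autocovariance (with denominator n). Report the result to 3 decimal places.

Mean ȳ = (30.7 + 34.4 + 31.9 + 19.6 + 17.7 + 26.2 + 34.7 + 44.7)/8 = 29.9875
Σ_{t=1}^{7}(y_t−ȳ)(y_{t+1}−ȳ) = 217.3761
γ_1 = 217.3761 / 8 = 27.172

27.172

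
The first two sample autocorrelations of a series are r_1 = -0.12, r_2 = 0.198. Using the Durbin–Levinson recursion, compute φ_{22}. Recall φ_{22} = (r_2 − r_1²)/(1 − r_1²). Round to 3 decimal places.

φ_{22} = (r_2 − r_1²) / (1 − r_1²)
r_1² = (-0.12)² = 0.0144
Numerator = 0.198 − 0.0144 = 0.1836; denominator = 1 − 0.0144 = 0.9856
φ_{22} = 0.1836 / 0.9856 = 0.186

0.186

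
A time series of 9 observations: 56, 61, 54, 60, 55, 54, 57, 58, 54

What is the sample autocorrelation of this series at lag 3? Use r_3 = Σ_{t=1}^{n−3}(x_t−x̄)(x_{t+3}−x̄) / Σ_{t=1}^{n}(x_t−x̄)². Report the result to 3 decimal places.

0.063

Mean x̄ = (56 + 61 + 54 + 60 + 55 + 54 + 57 + 58 + 54)/9 = 56.5556
Σ(x_t−x̄)(x_{t+3}−x̄) = (-1.9136) + (-6.9136) + (6.5309) + (1.5309) + (-2.2469) + (6.5309) = 3.5185
Denominator Σ(x_t−x̄)² = 56.2222
r_3 = 3.5185 / 56.2222 = 0.063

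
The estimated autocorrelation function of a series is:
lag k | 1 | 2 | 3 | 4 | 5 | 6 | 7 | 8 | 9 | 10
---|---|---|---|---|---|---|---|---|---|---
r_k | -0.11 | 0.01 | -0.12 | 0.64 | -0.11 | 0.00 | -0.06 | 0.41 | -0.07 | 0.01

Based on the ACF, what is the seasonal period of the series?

4

The largest autocorrelation is r_4 = 0.64, with a weaker echo at lag 8 (0.41); the remaining lags stay at or below 0.01.
The dominant spike at lag 4 indicates a seasonal period of 4.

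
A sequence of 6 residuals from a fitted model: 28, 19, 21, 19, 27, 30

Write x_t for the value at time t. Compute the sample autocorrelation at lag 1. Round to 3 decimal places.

0.108

Mean x̄ = (28 + 19 + 21 + 19 + 27 + 30)/6 = 24.0000
Deviations from mean: 4.0000, -5.0000, -3.0000, -5.0000, 3.0000, 6.0000
Σ(x_t−x̄)(x_{t+1}−x̄) = (-20.0000) + (15.0000) + (15.0000) + (-15.0000) + (18.0000) = 13.0000
Denominator Σ(x_t−x̄)² = 120.0000
r_1 = 13.0000 / 120.0000 = 0.108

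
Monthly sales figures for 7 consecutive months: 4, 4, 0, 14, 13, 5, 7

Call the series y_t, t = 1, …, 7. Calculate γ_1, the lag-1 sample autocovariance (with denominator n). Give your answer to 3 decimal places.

1.601

Mean ȳ = (4 + 4 + 0 + 14 + 13 + 5 + 7)/7 = 6.7143
Deviations: -2.7143, -2.7143, -6.7143, 7.2857, 6.2857, -1.7143, 0.2857
Σ_{t=1}^{6}(y_t−ȳ)(y_{t+1}−ȳ) = 11.2041
γ_1 = 11.2041 / 7 = 1.601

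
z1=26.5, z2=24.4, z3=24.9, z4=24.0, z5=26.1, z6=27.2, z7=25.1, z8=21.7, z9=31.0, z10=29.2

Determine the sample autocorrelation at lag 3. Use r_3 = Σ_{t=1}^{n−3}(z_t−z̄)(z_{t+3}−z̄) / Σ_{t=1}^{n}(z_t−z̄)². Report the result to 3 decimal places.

Mean z̄ = (26.5 + 24.4 + 24.9 + 24.0 + 26.1 + 27.2 + 25.1 + 21.7 + 31.0 + 29.2)/10 = 26.0100
Σ(z_t−z̄)(z_{t+3}−z̄) = (-0.9849) + (-0.1449) + (-1.3209) + (1.8291) + (-0.3879) + (5.9381) + (-2.9029) = 2.0257
Denominator Σ(z_t−z̄)² = 64.0090
r_3 = 2.0257 / 64.0090 = 0.032

0.032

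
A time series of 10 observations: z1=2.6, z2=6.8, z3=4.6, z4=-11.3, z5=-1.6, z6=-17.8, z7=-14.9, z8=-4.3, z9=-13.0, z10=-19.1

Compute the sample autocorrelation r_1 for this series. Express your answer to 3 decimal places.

0.337

Mean z̄ = (2.6 + 6.8 + 4.6 − 11.3 − 1.6 − 17.8 − 14.9 − 4.3 − 13.0 − 19.1)/10 = -6.8000
Numerator Σ_{t=1}^{9}(z_t−z̄)(z_{t+1}−z̄) = 280.5900
Denominator Σ(z_t−z̄)² = 833.1600
r_1 = 280.5900 / 833.1600 = 0.337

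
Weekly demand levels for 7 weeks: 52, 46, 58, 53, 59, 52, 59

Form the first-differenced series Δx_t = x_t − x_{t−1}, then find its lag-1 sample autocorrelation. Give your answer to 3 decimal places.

First differences Δx: -6, 12, -5, 6, -7, 7
Mean of differences = 1.1667
Numerator Σ(Δx_t−Δx̄)(Δx_{t+1}−Δx̄) = -261.3611
Denominator Σ(Δx_t−Δx̄)² = 330.8333
r_1(Δx) = -261.3611 / 330.8333 = -0.790

-0.790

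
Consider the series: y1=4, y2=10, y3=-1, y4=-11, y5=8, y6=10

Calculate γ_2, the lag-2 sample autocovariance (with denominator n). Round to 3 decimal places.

-35.704

Mean ȳ = (4 + 10 − 1 − 11 + 8 + 10)/6 = 3.3333
Σ_{t=1}^{4}(y_t−ȳ)(y_{t+2}−ȳ) = -214.2222
γ_2 = -214.2222 / 6 = -35.704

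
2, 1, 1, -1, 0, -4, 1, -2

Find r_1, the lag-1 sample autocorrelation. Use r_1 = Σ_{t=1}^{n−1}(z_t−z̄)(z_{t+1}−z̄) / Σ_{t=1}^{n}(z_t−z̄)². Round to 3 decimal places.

Mean z̄ = (2 + 1 + 1 − 1 + 0 − 4 + 1 − 2)/8 = -0.2500
Deviations from mean: 2.2500, 1.2500, 1.2500, -0.7500, 0.2500, -3.7500, 1.2500, -1.7500
Σ(z_t−z̄)(z_{t+1}−z̄) = (2.8125) + (1.5625) + (-0.9375) + (-0.1875) + (-0.9375) + (-4.6875) + (-2.1875) = -4.5625
Denominator Σ(z_t−z̄)² = 27.5000
r_1 = -4.5625 / 27.5000 = -0.166

-0.166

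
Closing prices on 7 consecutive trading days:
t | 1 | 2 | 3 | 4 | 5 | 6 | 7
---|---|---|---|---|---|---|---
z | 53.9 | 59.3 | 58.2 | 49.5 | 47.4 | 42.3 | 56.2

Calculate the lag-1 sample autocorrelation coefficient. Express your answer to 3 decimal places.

0.258

Mean z̄ = (53.9 + 59.3 + 58.2 + 49.5 + 47.4 + 42.3 + 56.2)/7 = 52.4000
Deviations from mean: 1.5000, 6.9000, 5.8000, -2.9000, -5.0000, -10.1000, 3.8000
Numerator Σ_{t=1}^{6}(z_t−z̄)(z_{t+1}−z̄) = 60.1700
Denominator Σ(z_t−z̄)² = 233.3600
r_1 = 60.1700 / 233.3600 = 0.258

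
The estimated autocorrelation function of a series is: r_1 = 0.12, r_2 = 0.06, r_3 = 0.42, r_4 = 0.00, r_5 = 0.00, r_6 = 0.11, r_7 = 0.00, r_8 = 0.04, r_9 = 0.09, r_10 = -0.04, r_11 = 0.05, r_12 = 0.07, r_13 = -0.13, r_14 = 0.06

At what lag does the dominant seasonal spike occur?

3

The largest autocorrelation is r_3 = 0.42; the remaining lags stay at or below 0.12.
The dominant spike at lag 3 indicates a seasonal period of 3.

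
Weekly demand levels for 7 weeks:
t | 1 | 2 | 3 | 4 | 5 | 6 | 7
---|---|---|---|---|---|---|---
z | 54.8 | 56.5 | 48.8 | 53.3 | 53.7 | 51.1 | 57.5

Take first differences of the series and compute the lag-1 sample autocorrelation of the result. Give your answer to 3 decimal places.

First differences Δz: 1.7, -7.7, 4.5, 0.4, -2.6, 6.4
Mean of differences = 0.4500
Numerator Σ(Δz_t−Δz̄)(Δz_{t+1}−Δz̄) = -61.3925
Denominator Σ(Δz_t−Δz̄)² = 129.0950
r_1(Δz) = -61.3925 / 129.0950 = -0.476

-0.476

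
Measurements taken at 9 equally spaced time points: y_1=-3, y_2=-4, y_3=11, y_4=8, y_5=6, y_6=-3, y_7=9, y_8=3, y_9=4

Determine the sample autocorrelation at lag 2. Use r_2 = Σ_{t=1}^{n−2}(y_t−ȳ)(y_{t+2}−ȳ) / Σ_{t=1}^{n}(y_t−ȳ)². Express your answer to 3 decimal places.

Mean ȳ = (-3 − 4 + 11 + 8 + 6 − 3 + 9 + 3 + 4)/9 = 3.4444
Σ(y_t−ȳ)(y_{t+2}−ȳ) = (-48.6914) + (-33.9136) + (19.3086) + (-29.3580) + (14.1975) + (2.8642) + (3.0864) = -72.5062
Denominator Σ(y_t−ȳ)² = 254.2222
r_2 = -72.5062 / 254.2222 = -0.285

-0.285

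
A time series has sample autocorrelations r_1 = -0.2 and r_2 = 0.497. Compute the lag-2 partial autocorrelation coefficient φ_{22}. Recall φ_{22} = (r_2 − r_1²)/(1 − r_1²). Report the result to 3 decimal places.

0.476

φ_{22} = (r_2 − r_1²) / (1 − r_1²)
r_1² = (-0.2)² = 0.04
Numerator = 0.497 − 0.0400 = 0.4570; denominator = 1 − 0.0400 = 0.9600
φ_{22} = 0.4570 / 0.9600 = 0.476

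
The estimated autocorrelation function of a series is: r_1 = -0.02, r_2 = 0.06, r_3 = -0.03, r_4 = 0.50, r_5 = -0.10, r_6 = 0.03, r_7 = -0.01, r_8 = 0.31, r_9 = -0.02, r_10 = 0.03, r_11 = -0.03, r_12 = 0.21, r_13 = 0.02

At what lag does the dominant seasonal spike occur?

The largest autocorrelation is r_4 = 0.50, with weaker echoes at lags 8 (0.31) and 12 (0.21); the remaining lags stay at or below 0.06.
The dominant spike at lag 4 indicates a seasonal period of 4.

4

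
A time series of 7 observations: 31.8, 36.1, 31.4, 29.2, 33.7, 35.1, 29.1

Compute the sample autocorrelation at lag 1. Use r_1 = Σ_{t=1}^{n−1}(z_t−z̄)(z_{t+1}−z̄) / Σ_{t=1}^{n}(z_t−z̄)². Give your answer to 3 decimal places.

-0.268

Mean z̄ = (31.8 + 36.1 + 31.4 + 29.2 + 33.7 + 35.1 + 29.1)/7 = 32.3429
Deviations from mean: -0.5429, 3.7571, -0.9429, -3.1429, 1.3571, 2.7571, -3.2429
Σ(z_t−z̄)(z_{t+1}−z̄) = (-2.0396) + (-3.5424) + (2.9633) + (-4.2653) + (3.7418) + (-8.9410) = -12.0833
Denominator Σ(z_t−z̄)² = 45.1371
r_1 = -12.0833 / 45.1371 = -0.268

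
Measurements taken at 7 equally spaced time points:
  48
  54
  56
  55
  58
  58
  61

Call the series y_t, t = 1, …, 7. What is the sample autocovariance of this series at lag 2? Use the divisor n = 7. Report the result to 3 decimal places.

1.446

Mean ȳ = (48 + 54 + 56 + 55 + 58 + 58 + 61)/7 = 55.7143
Deviations: -7.7143, -1.7143, 0.2857, -0.7143, 2.2857, 2.2857, 5.2857
Σ_{t=1}^{5}(y_t−ȳ)(y_{t+2}−ȳ) = 10.1224
γ_2 = 10.1224 / 7 = 1.446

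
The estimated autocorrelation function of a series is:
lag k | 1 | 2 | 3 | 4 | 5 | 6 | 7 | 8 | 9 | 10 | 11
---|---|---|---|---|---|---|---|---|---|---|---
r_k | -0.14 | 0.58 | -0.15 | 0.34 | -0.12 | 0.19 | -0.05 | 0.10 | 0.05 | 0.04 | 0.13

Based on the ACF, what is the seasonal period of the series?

2

The largest autocorrelation is r_2 = 0.58, with weaker echoes at lags 4 (0.34) and 6 (0.19); the remaining lags stay at or below 0.13.
The dominant spike at lag 2 indicates a seasonal period of 2.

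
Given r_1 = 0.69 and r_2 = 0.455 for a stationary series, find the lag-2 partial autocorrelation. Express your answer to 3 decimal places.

φ_{22} = (r_2 − r_1²) / (1 − r_1²)
r_1² = (0.69)² = 0.4761
Numerator = 0.455 − 0.4761 = -0.0211; denominator = 1 − 0.4761 = 0.5239
φ_{22} = -0.0211 / 0.5239 = -0.040

-0.040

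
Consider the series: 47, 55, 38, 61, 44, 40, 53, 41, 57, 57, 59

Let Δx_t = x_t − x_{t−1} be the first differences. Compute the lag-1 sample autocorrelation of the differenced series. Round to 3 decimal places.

First differences Δx: 8, -17, 23, -17, -4, 13, -12, 16, 0, 2
Mean of differences = 1.2000
Numerator Σ(Δx_t−Δx̄)(Δx_{t+1}−Δx̄) = -1253.8400
Denominator Σ(Δx_t−Δx̄)² = 1745.6000
r_1(Δx) = -1253.8400 / 1745.6000 = -0.718

-0.718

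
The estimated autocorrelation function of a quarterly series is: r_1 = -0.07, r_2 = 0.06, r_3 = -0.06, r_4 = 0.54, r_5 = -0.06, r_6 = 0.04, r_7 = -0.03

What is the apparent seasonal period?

4

The largest autocorrelation is r_4 = 0.54; the remaining lags stay at or below 0.06.
The dominant spike at lag 4 indicates a seasonal period of 4.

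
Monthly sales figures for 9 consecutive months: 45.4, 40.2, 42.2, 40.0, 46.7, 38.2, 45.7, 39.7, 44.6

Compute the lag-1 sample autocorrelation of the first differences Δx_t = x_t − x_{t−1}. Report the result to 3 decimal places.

-0.835

First differences Δx: -5.2, 2.0, -2.2, 6.7, -8.5, 7.5, -6.0, 4.9
Mean of differences = -0.1000
Numerator Σ(Δx_t−Δx̄)(Δx_{t+1}−Δx̄) = -224.7000
Denominator Σ(Δx_t−Δx̄)² = 269.2000
r_1(Δx) = -224.7000 / 269.2000 = -0.835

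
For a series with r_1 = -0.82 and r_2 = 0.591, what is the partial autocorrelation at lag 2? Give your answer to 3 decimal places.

φ_{22} = (r_2 − r_1²) / (1 − r_1²)
r_1² = (-0.82)² = 0.6724
Numerator = 0.591 − 0.6724 = -0.0814; denominator = 1 − 0.6724 = 0.3276
φ_{22} = -0.0814 / 0.3276 = -0.248

-0.248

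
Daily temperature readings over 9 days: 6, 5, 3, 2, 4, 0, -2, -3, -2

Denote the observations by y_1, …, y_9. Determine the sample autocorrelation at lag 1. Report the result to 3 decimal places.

0.634

Mean ȳ = (6 + 5 + 3 + 2 + 4 + 0 − 2 − 3 − 2)/9 = 1.4444
Numerator Σ_{t=1}^{8}(y_t−ȳ)(y_{t+1}−ȳ) = 55.9136
Denominator Σ(y_t−ȳ)² = 88.2222
r_1 = 55.9136 / 88.2222 = 0.634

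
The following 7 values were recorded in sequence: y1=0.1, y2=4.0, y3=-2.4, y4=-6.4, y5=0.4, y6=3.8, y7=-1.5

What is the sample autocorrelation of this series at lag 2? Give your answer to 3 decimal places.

-0.687

Mean ȳ = (0.1 + 4.0 − 2.4 − 6.4 + 0.4 + 3.8 − 1.5)/7 = -0.2857
Deviations from mean: 0.3857, 4.2857, -2.1143, -6.1143, 0.6857, 4.0857, -1.2143
Numerator Σ_{t=1}^{5}(y_t−ȳ)(y_{t+2}−ȳ) = -54.2833
Denominator Σ(y_t−ȳ)² = 79.0086
r_2 = -54.2833 / 79.0086 = -0.687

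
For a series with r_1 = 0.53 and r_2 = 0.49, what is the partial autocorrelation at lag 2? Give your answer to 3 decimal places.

φ_{22} = (r_2 − r_1²) / (1 − r_1²)
r_1² = (0.53)² = 0.2809
Numerator = 0.49 − 0.2809 = 0.2091; denominator = 1 − 0.2809 = 0.7191
φ_{22} = 0.2091 / 0.7191 = 0.291

0.291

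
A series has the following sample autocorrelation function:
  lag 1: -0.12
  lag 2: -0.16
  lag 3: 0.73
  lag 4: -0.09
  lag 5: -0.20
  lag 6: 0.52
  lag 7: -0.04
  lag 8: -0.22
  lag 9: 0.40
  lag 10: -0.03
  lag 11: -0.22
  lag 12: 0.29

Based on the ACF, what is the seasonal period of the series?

3

The largest autocorrelation is r_3 = 0.73, with weaker echoes at lags 6 (0.52), 9 (0.40) and 12 (0.29); the remaining lags stay at or below -0.03.
The dominant spike at lag 3 indicates a seasonal period of 3.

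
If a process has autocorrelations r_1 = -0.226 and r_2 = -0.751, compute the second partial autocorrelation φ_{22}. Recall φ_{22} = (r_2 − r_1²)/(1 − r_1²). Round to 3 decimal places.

-0.845

φ_{22} = (r_2 − r_1²) / (1 − r_1²)
r_1² = (-0.226)² = 0.051076
Numerator = -0.751 − 0.0511 = -0.8021; denominator = 1 − 0.0511 = 0.9489
φ_{22} = -0.8021 / 0.9489 = -0.845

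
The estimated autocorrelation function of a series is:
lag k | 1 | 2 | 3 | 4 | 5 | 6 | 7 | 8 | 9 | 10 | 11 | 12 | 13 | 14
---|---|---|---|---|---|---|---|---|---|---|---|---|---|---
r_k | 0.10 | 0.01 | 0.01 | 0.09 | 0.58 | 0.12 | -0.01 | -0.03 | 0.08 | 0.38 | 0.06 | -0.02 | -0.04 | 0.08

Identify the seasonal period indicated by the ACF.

5

The largest autocorrelation is r_5 = 0.58, with a weaker echo at lag 10 (0.38); the remaining lags stay at or below 0.12.
The dominant spike at lag 5 indicates a seasonal period of 5.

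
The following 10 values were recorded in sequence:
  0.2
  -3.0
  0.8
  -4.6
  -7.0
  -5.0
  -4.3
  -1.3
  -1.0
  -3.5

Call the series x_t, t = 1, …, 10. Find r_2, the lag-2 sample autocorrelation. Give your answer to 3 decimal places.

-0.019

Mean x̄ = (0.2 − 3.0 + 0.8 − 4.6 − 7.0 − 5.0 − 4.3 − 1.3 − 1.0 − 3.5)/10 = -2.8700
Numerator Σ_{t=1}^{8}(x_t−x̄)(x_{t+2}−x̄) = -1.0818
Denominator Σ(x_t−x̄)² = 55.9010
r_2 = -1.0818 / 55.9010 = -0.019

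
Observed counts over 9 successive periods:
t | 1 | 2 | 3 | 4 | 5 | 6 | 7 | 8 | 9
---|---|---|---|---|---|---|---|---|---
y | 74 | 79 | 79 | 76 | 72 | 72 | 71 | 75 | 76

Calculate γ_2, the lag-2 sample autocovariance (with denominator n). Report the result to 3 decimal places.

-0.842

Mean ȳ = (74 + 79 + 79 + 76 + 72 + 72 + 71 + 75 + 76)/9 = 74.8889
Σ_{t=1}^{7}(y_t−ȳ)(y_{t+2}−ȳ) = -7.5802
γ_2 = -7.5802 / 9 = -0.842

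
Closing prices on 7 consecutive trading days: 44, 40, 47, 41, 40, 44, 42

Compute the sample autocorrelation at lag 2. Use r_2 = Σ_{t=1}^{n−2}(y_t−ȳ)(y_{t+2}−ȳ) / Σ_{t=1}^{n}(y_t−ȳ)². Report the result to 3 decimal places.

Mean ȳ = (44 + 40 + 47 + 41 + 40 + 44 + 42)/7 = 42.5714
Deviations from mean: 1.4286, -2.5714, 4.4286, -1.5714, -2.5714, 1.4286, -0.5714
Σ(y_t−ȳ)(y_{t+2}−ȳ) = (6.3265) + (4.0408) + (-11.3878) + (-2.2449) + (1.4694) = -1.7959
Denominator Σ(y_t−ȳ)² = 39.7143
r_2 = -1.7959 / 39.7143 = -0.045

-0.045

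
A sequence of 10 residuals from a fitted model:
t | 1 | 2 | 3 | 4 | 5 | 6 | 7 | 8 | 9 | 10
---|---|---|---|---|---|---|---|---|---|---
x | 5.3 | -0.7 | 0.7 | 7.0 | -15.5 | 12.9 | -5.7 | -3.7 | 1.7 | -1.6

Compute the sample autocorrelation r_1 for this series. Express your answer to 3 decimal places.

Mean x̄ = (5.3 − 0.7 + 0.7 + 7.0 − 15.5 + 12.9 − 5.7 − 3.7 + 1.7 − 1.6)/10 = 0.0400
Numerator Σ_{t=1}^{9}(x_t−x̄)(x_{t+1}−x̄) = -369.0696
Denominator Σ(x_t−x̄)² = 536.3440
r_1 = -369.0696 / 536.3440 = -0.688

-0.688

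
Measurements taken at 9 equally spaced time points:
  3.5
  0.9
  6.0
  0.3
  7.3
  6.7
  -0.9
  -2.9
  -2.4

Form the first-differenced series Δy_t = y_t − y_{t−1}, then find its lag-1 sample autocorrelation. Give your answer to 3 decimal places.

-0.412

First differences Δy: -2.6, 5.1, -5.7, 7.0, -0.6, -7.6, -2.0, 0.5
Mean of differences = -0.7375
Numerator Σ(Δy_t−Δȳ)(Δy_{t+1}−Δȳ) = -71.0164
Denominator Σ(Δy_t−Δȳ)² = 172.2788
r_1(Δy) = -71.0164 / 172.2788 = -0.412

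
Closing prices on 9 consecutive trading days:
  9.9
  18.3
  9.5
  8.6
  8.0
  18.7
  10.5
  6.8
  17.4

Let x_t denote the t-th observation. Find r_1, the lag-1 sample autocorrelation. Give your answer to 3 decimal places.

-0.354

Mean x̄ = (9.9 + 18.3 + 9.5 + 8.6 + 8.0 + 18.7 + 10.5 + 6.8 + 17.4)/9 = 11.9667
Numerator Σ_{t=1}^{8}(x_t−x̄)(x_{t+1}−x̄) = -64.1311
Denominator Σ(x_t−x̄)² = 181.2400
r_1 = -64.1311 / 181.2400 = -0.354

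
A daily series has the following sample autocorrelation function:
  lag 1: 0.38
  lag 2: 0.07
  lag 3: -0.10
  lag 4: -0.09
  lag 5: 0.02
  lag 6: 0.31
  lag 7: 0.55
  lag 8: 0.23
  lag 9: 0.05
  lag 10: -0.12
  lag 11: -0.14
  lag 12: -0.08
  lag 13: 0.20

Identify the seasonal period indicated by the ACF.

7

The largest autocorrelation is r_7 = 0.55; the remaining lags stay at or below 0.38. The elevated value at lag 1 (0.38), dropping to 0.07 at lag 2, reflects decaying short-term dependence rather than seasonality.
The dominant spike at lag 7 indicates a seasonal period of 7.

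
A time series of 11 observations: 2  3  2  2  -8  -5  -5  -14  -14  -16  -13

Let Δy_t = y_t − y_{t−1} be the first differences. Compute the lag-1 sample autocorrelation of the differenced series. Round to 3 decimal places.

First differences Δy: 1, -1, 0, -10, 3, 0, -9, 0, -2, 3
Mean of differences = -1.5000
Numerator Σ(Δy_t−Δȳ)(Δy_{t+1}−Δȳ) = -67.7500
Denominator Σ(Δy_t−Δȳ)² = 182.5000
r_1(Δy) = -67.7500 / 182.5000 = -0.371

-0.371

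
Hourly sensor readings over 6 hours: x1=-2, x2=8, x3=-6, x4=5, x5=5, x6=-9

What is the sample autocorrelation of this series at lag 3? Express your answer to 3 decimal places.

Mean x̄ = (-2 + 8 − 6 + 5 + 5 − 9)/6 = 0.1667
Σ(x_t−x̄)(x_{t+3}−x̄) = (-10.4722) + (37.8611) + (56.5278) = 83.9167
Denominator Σ(x_t−x̄)² = 234.8333
r_3 = 83.9167 / 234.8333 = 0.357

0.357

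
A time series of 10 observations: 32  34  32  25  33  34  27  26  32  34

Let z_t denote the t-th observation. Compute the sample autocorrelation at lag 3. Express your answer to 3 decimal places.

0.067

Mean z̄ = (32 + 34 + 32 + 25 + 33 + 34 + 27 + 26 + 32 + 34)/10 = 30.9000
Numerator Σ_{t=1}^{7}(z_t−z̄)(z_{t+3}−z̄) = 7.4700
Denominator Σ(z_t−z̄)² = 110.9000
r_3 = 7.4700 / 110.9000 = 0.067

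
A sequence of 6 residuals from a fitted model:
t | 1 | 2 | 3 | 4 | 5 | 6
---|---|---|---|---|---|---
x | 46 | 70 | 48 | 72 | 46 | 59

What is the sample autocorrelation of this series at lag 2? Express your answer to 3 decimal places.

0.588

Mean x̄ = (46 + 70 + 48 + 72 + 46 + 59)/6 = 56.8333
Deviations from mean: -10.8333, 13.1667, -8.8333, 15.1667, -10.8333, 2.1667
Σ(x_t−x̄)(x_{t+2}−x̄) = (95.6944) + (199.6944) + (95.6944) + (32.8611) = 423.9444
Denominator Σ(x_t−x̄)² = 720.8333
r_2 = 423.9444 / 720.8333 = 0.588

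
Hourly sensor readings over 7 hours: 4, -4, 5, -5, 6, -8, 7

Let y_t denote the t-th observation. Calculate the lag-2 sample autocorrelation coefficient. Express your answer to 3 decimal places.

Mean ȳ = (4 − 4 + 5 − 5 + 6 − 8 + 7)/7 = 0.7143
Deviations from mean: 3.2857, -4.7143, 4.2857, -5.7143, 5.2857, -8.7143, 6.2857
Σ(y_t−ȳ)(y_{t+2}−ȳ) = (14.0816) + (26.9388) + (22.6531) + (49.7959) + (33.2245) = 146.6939
Denominator Σ(y_t−ȳ)² = 227.4286
r_2 = 146.6939 / 227.4286 = 0.645

0.645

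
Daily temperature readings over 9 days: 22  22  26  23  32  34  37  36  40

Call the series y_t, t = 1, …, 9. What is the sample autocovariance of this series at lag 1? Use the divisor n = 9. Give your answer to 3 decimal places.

Mean ȳ = (22 + 22 + 26 + 23 + 32 + 34 + 37 + 36 + 40)/9 = 30.2222
Σ_{t=1}^{8}(y_t−ȳ)(y_{t+1}−ȳ) = 247.9506
γ_1 = 247.9506 / 9 = 27.550

27.550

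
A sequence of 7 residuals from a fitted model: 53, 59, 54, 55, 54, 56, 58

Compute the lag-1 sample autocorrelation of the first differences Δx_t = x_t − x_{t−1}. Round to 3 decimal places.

First differences Δx: 6, -5, 1, -1, 2, 2
Mean of differences = 0.8333
Numerator Σ(Δx_t−Δx̄)(Δx_{t+1}−Δx̄) = -32.1944
Denominator Σ(Δx_t−Δx̄)² = 66.8333
r_1(Δx) = -32.1944 / 66.8333 = -0.482

-0.482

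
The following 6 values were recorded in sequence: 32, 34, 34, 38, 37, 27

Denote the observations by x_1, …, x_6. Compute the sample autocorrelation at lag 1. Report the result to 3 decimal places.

-0.088

Mean x̄ = (32 + 34 + 34 + 38 + 37 + 27)/6 = 33.6667
Deviations from mean: -1.6667, 0.3333, 0.3333, 4.3333, 3.3333, -6.6667
Σ(x_t−x̄)(x_{t+1}−x̄) = (-0.5556) + (0.1111) + (1.4444) + (14.4444) + (-22.2222) = -6.7778
Denominator Σ(x_t−x̄)² = 77.3333
r_1 = -6.7778 / 77.3333 = -0.088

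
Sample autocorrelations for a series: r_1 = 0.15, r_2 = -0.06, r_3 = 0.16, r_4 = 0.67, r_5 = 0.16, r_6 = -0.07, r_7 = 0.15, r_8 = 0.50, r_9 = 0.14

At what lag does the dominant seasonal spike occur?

The largest autocorrelation is r_4 = 0.67, with a weaker echo at lag 8 (0.50); the remaining lags stay at or below 0.16.
The dominant spike at lag 4 indicates a seasonal period of 4.

4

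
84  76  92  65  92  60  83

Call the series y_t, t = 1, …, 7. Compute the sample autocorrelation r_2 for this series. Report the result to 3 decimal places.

0.630

Mean ȳ = (84 + 76 + 92 + 65 + 92 + 60 + 83)/7 = 78.8571
Numerator Σ_{t=1}^{5}(y_t−ȳ)(y_{t+2}−ȳ) = 595.6735
Denominator Σ(y_t−ȳ)² = 944.8571
r_2 = 595.6735 / 944.8571 = 0.630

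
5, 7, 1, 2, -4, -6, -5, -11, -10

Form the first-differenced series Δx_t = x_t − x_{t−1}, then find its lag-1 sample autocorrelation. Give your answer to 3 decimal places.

First differences Δx: 2, -6, 1, -6, -2, 1, -6, 1
Mean of differences = -1.8750
Numerator Σ(Δx_t−Δx̄)(Δx_{t+1}−Δx̄) = -63.2656
Denominator Σ(Δx_t−Δx̄)² = 90.8750
r_1(Δx) = -63.2656 / 90.8750 = -0.696

-0.696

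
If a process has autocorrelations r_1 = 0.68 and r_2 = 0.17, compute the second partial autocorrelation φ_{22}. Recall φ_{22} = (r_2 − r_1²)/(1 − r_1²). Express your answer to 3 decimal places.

-0.544

φ_{22} = (r_2 − r_1²) / (1 − r_1²)
r_1² = (0.68)² = 0.4624
Numerator = 0.17 − 0.4624 = -0.2924; denominator = 1 − 0.4624 = 0.5376
φ_{22} = -0.2924 / 0.5376 = -0.544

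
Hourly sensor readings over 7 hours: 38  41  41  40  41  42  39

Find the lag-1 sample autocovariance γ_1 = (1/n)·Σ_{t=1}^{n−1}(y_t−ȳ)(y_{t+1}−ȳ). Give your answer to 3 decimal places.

Mean ȳ = (38 + 41 + 41 + 40 + 41 + 42 + 39)/7 = 40.2857
Σ_{t=1}^{6}(y_t−ȳ)(y_{t+1}−ȳ) = -2.5102
γ_1 = -2.5102 / 7 = -0.359

-0.359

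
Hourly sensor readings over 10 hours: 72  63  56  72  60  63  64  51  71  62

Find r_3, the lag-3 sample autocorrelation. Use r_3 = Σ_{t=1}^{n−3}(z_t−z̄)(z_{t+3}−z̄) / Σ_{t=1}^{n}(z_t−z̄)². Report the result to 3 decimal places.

Mean z̄ = (72 + 63 + 56 + 72 + 60 + 63 + 64 + 51 + 71 + 62)/10 = 63.4000
Numerator Σ_{t=1}^{7}(z_t−z̄)(z_{t+3}−z̄) = 121.7200
Denominator Σ(z_t−z̄)² = 428.4000
r_3 = 121.7200 / 428.4000 = 0.284

0.284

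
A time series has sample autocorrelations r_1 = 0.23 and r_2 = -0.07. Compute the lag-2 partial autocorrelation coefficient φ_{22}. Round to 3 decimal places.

-0.130

φ_{22} = (r_2 − r_1²) / (1 − r_1²)
r_1² = (0.23)² = 0.0529
Numerator = -0.07 − 0.0529 = -0.1229; denominator = 1 − 0.0529 = 0.9471
φ_{22} = -0.1229 / 0.9471 = -0.130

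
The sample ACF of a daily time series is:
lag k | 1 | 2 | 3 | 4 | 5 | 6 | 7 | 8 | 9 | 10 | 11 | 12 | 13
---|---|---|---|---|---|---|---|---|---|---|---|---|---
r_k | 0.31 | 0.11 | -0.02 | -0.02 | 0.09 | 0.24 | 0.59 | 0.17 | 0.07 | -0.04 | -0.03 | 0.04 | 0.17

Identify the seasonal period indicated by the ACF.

7

The largest autocorrelation is r_7 = 0.59; the remaining lags stay at or below 0.31. The elevated value at lag 1 (0.31), dropping to 0.11 at lag 2, reflects decaying short-term dependence rather than seasonality.
The dominant spike at lag 7 indicates a seasonal period of 7.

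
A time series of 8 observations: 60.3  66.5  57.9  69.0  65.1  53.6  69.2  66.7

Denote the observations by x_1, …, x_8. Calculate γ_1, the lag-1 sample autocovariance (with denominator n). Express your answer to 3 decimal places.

Mean x̄ = (60.3 + 66.5 + 57.9 + 69.0 + 65.1 + 53.6 + 69.2 + 66.7)/8 = 63.5375
Deviations: -3.2375, 2.9625, -5.6375, 5.4625, 1.5625, -9.9375, 5.6625, 3.1625
Σ_{t=1}^{7}(x_t−x̄)(x_{t+1}−x̄) = -102.4427
γ_1 = -102.4427 / 8 = -12.805

-12.805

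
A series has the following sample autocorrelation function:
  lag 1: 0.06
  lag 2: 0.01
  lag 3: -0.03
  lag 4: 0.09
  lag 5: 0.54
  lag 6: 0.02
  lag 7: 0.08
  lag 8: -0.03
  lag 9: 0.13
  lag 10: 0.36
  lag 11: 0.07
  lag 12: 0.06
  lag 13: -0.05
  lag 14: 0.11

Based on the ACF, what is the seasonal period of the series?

The largest autocorrelation is r_5 = 0.54, with a weaker echo at lag 10 (0.36); the remaining lags stay at or below 0.13.
The dominant spike at lag 5 indicates a seasonal period of 5.

5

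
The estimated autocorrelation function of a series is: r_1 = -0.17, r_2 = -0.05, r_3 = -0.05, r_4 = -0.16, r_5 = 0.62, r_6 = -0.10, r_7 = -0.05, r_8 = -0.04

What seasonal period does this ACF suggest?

The largest autocorrelation is r_5 = 0.62; the remaining lags stay at or below -0.04.
The dominant spike at lag 5 indicates a seasonal period of 5.

5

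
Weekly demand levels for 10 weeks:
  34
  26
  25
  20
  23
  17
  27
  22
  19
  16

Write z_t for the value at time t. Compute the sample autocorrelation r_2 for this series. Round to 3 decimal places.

Mean z̄ = (34 + 26 + 25 + 20 + 23 + 17 + 27 + 22 + 19 + 16)/10 = 22.9000
Numerator Σ_{t=1}^{8}(z_t−z̄)(z_{t+2}−z̄) = 27.5800
Denominator Σ(z_t−z̄)² = 260.9000
r_2 = 27.5800 / 260.9000 = 0.106

0.106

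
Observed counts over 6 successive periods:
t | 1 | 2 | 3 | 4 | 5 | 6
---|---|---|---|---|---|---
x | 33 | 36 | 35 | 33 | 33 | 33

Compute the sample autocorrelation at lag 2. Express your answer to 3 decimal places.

-0.346

Mean x̄ = (33 + 36 + 35 + 33 + 33 + 33)/6 = 33.8333
Deviations from mean: -0.8333, 2.1667, 1.1667, -0.8333, -0.8333, -0.8333
Numerator Σ_{t=1}^{4}(x_t−x̄)(x_{t+2}−x̄) = -3.0556
Denominator Σ(x_t−x̄)² = 8.8333
r_2 = -3.0556 / 8.8333 = -0.346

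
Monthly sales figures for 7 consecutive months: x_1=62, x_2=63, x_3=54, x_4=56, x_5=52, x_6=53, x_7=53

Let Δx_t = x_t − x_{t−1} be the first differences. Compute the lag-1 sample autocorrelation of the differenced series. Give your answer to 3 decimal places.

First differences Δx: 1, -9, 2, -4, 1, 0
Mean of differences = -1.5000
Numerator Σ(Δx_t−Δx̄)(Δx_{t+1}−Δx̄) = -56.2500
Denominator Σ(Δx_t−Δx̄)² = 89.5000
r_1(Δx) = -56.2500 / 89.5000 = -0.628

-0.628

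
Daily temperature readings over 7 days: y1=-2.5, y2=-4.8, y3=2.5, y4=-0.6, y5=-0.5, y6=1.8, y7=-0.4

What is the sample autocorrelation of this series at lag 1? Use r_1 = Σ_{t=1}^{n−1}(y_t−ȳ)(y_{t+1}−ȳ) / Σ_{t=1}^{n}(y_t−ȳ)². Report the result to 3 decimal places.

-0.116

Mean ȳ = (-2.5 − 4.8 + 2.5 − 0.6 − 0.5 + 1.8 − 0.4)/7 = -0.6429
Deviations from mean: -1.8571, -4.1571, 3.1429, 0.0429, 0.1429, 2.4429, 0.2429
Numerator Σ_{t=1}^{6}(y_t−ȳ)(y_{t+1}−ȳ) = -4.2618
Denominator Σ(y_t−ȳ)² = 36.6571
r_1 = -4.2618 / 36.6571 = -0.116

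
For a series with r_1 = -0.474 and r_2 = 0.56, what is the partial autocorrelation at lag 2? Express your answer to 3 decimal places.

0.432

φ_{22} = (r_2 − r_1²) / (1 − r_1²)
r_1² = (-0.474)² = 0.224676
Numerator = 0.56 − 0.2247 = 0.3353; denominator = 1 − 0.2247 = 0.7753
φ_{22} = 0.3353 / 0.7753 = 0.432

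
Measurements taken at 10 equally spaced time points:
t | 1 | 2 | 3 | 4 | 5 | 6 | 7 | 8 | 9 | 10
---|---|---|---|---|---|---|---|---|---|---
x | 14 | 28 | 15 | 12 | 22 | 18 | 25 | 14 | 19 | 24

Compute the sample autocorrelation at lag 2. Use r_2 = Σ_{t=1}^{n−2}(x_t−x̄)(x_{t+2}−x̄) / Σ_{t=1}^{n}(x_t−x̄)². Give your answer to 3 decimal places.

-0.184

Mean x̄ = (14 + 28 + 15 + 12 + 22 + 18 + 25 + 14 + 19 + 24)/10 = 19.1000
Numerator Σ_{t=1}^{8}(x_t−x̄)(x_{t+2}−x̄) = -49.2200
Denominator Σ(x_t−x̄)² = 266.9000
r_2 = -49.2200 / 266.9000 = -0.184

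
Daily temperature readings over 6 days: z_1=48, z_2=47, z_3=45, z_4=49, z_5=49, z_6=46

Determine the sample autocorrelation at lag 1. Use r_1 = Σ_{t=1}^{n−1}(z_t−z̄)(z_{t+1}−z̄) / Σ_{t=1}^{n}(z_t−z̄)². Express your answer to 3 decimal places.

Mean z̄ = (48 + 47 + 45 + 49 + 49 + 46)/6 = 47.3333
Σ(z_t−z̄)(z_{t+1}−z̄) = (-0.2222) + (0.7778) + (-3.8889) + (2.7778) + (-2.2222) = -2.7778
Denominator Σ(z_t−z̄)² = 13.3333
r_1 = -2.7778 / 13.3333 = -0.208

-0.208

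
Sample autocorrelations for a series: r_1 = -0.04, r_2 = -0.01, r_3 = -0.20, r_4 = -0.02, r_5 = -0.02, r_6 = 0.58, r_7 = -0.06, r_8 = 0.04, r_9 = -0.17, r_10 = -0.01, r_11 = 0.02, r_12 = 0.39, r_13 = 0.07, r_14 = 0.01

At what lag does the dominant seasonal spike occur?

The largest autocorrelation is r_6 = 0.58, with a weaker echo at lag 12 (0.39); the remaining lags stay at or below 0.07.
The dominant spike at lag 6 indicates a seasonal period of 6.

6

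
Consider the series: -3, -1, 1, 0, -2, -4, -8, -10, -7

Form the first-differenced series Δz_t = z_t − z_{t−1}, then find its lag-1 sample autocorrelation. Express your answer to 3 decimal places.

0.301

First differences Δz: 2, 2, -1, -2, -2, -4, -2, 3
Mean of differences = -0.5000
Numerator Σ(Δz_t−Δz̄)(Δz_{t+1}−Δz̄) = 13.2500
Denominator Σ(Δz_t−Δz̄)² = 44.0000
r_1(Δz) = 13.2500 / 44.0000 = 0.301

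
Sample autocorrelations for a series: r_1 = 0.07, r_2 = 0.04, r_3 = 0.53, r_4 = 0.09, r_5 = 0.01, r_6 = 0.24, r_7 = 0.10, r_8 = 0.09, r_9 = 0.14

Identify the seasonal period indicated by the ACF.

3

The largest autocorrelation is r_3 = 0.53, with a weaker echo at lag 6 (0.24); the remaining lags stay at or below 0.14.
The dominant spike at lag 3 indicates a seasonal period of 3.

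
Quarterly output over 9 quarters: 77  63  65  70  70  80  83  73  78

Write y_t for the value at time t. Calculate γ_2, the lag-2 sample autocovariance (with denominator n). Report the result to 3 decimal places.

Mean ȳ = (77 + 63 + 65 + 70 + 70 + 80 + 83 + 73 + 78)/9 = 73.2222
Σ_{t=1}^{7}(y_t−ȳ)(y_{t+2}−ȳ) = 20.2346
γ_2 = 20.2346 / 9 = 2.248

2.248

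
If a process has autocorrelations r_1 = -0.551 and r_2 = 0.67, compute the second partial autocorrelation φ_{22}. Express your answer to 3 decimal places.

0.526

φ_{22} = (r_2 − r_1²) / (1 − r_1²)
r_1² = (-0.551)² = 0.303601
Numerator = 0.67 − 0.3036 = 0.3664; denominator = 1 − 0.3036 = 0.6964
φ_{22} = 0.3664 / 0.6964 = 0.526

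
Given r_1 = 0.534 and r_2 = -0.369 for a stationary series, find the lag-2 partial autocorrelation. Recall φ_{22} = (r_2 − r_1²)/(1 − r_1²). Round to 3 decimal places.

φ_{22} = (r_2 − r_1²) / (1 − r_1²)
r_1² = (0.534)² = 0.285156
Numerator = -0.369 − 0.2852 = -0.6542; denominator = 1 − 0.2852 = 0.7148
φ_{22} = -0.6542 / 0.7148 = -0.915

-0.915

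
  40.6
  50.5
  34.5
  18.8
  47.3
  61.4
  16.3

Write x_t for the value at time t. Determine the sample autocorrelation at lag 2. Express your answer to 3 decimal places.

Mean x̄ = (40.6 + 50.5 + 34.5 + 18.8 + 47.3 + 61.4 + 16.3)/7 = 38.4857
Deviations from mean: 2.1143, 12.0143, -3.9857, -19.6857, 8.8143, 22.9143, -22.1857
Σ(x_t−x̄)(x_{t+2}−x̄) = (-8.4269) + (-236.5098) + (-35.1312) + (-451.0841) + (-195.5512) = -926.7033
Denominator Σ(x_t−x̄)² = 1647.1886
r_2 = -926.7033 / 1647.1886 = -0.563

-0.563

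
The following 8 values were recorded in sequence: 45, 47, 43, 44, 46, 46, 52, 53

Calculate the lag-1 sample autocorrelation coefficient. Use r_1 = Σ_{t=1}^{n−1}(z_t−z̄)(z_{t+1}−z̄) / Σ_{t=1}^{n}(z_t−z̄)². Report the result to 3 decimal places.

0.446

Mean z̄ = (45 + 47 + 43 + 44 + 46 + 46 + 52 + 53)/8 = 47.0000
Σ(z_t−z̄)(z_{t+1}−z̄) = (0.0000) + (0.0000) + (12.0000) + (3.0000) + (1.0000) + (-5.0000) + (30.0000) = 41.0000
Denominator Σ(z_t−z̄)² = 92.0000
r_1 = 41.0000 / 92.0000 = 0.446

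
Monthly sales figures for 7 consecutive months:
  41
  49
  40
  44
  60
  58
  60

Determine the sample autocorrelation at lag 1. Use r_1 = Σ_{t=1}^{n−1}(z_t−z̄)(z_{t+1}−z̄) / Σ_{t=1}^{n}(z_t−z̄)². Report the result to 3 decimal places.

Mean z̄ = (41 + 49 + 40 + 44 + 60 + 58 + 60)/7 = 50.2857
Numerator Σ_{t=1}^{6}(z_t−z̄)(z_{t+1}−z̄) = 178.6327
Denominator Σ(z_t−z̄)² = 481.4286
r_1 = 178.6327 / 481.4286 = 0.371

0.371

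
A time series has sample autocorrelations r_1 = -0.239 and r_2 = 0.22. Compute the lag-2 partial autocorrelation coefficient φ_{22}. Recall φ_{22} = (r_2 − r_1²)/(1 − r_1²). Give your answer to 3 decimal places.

φ_{22} = (r_2 − r_1²) / (1 − r_1²)
r_1² = (-0.239)² = 0.057121
Numerator = 0.22 − 0.0571 = 0.1629; denominator = 1 − 0.0571 = 0.9429
φ_{22} = 0.1629 / 0.9429 = 0.173

0.173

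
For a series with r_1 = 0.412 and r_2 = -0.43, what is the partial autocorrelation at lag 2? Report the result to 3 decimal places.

φ_{22} = (r_2 − r_1²) / (1 − r_1²)
r_1² = (0.412)² = 0.169744
Numerator = -0.43 − 0.1697 = -0.5997; denominator = 1 − 0.1697 = 0.8303
φ_{22} = -0.5997 / 0.8303 = -0.722

-0.722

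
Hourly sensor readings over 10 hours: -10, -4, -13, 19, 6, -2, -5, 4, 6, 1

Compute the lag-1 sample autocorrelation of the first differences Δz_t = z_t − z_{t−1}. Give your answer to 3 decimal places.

-0.448

First differences Δz: 6, -9, 32, -13, -8, -3, 9, 2, -5
Mean of differences = 1.2222
Numerator Σ(Δz_t−Δz̄)(Δz_{t+1}−Δz̄) = -662.7160
Denominator Σ(Δz_t−Δz̄)² = 1479.5556
r_1(Δz) = -662.7160 / 1479.5556 = -0.448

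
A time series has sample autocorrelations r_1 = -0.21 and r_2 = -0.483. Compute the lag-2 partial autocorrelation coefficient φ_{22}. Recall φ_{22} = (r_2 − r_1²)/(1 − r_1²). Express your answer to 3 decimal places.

-0.551

φ_{22} = (r_2 − r_1²) / (1 − r_1²)
r_1² = (-0.21)² = 0.0441
Numerator = -0.483 − 0.0441 = -0.5271; denominator = 1 − 0.0441 = 0.9559
φ_{22} = -0.5271 / 0.9559 = -0.551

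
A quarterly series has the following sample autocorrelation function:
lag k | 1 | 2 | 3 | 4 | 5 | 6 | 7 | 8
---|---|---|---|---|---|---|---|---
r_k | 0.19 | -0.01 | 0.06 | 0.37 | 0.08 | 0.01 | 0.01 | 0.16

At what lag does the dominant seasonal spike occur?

The largest autocorrelation is r_4 = 0.37; the remaining lags stay at or below 0.19.
The dominant spike at lag 4 indicates a seasonal period of 4.

4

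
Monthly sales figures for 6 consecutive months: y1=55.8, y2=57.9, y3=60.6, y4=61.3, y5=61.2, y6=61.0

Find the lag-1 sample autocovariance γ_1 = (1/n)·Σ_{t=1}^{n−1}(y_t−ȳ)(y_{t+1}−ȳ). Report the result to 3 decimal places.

Mean ȳ = (55.8 + 57.9 + 60.6 + 61.3 + 61.2 + 61.0)/6 = 59.6333
Σ_{t=1}^{5}(y_t−ȳ)(y_{t+1}−ȳ) = 11.3322
γ_1 = 11.3322 / 6 = 1.889

1.889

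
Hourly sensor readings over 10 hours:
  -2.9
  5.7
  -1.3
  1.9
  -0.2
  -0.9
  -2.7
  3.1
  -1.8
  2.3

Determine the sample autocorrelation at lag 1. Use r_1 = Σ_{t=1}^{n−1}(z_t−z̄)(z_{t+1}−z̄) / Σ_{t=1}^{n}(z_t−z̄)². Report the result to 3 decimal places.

-0.610

Mean z̄ = (-2.9 + 5.7 − 1.3 + 1.9 − 0.2 − 0.9 − 2.7 + 3.1 − 1.8 + 2.3)/10 = 0.3200
Numerator Σ_{t=1}^{9}(z_t−z̄)(z_{t+1}−z̄) = -43.5884
Denominator Σ(z_t−z̄)² = 71.4560
r_1 = -43.5884 / 71.4560 = -0.610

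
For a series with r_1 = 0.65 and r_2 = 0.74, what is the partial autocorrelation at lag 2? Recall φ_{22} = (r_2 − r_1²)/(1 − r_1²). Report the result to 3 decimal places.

0.550

φ_{22} = (r_2 − r_1²) / (1 − r_1²)
r_1² = (0.65)² = 0.4225
Numerator = 0.74 − 0.4225 = 0.3175; denominator = 1 − 0.4225 = 0.5775
φ_{22} = 0.3175 / 0.5775 = 0.550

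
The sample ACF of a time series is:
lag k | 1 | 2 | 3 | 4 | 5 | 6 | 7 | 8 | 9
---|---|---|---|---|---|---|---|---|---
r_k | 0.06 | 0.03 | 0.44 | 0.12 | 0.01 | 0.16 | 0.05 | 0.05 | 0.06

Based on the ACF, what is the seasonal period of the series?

3

The largest autocorrelation is r_3 = 0.44, with a weaker echo at lag 6 (0.16); the remaining lags stay at or below 0.12.
The dominant spike at lag 3 indicates a seasonal period of 3.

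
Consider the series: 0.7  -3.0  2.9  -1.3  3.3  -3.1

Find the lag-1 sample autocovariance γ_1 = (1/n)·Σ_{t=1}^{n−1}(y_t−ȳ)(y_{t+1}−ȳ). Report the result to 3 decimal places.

-4.823

Mean ȳ = (0.7 − 3.0 + 2.9 − 1.3 + 3.3 − 3.1)/6 = -0.0833
Σ_{t=1}^{5}(y_t−ȳ)(y_{t+1}−ȳ) = -28.9386
γ_1 = -28.9386 / 6 = -4.823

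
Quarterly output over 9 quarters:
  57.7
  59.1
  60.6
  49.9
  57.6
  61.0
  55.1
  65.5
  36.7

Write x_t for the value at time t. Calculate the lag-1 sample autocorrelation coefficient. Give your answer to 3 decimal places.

-0.365

Mean x̄ = (57.7 + 59.1 + 60.6 + 49.9 + 57.6 + 61.0 + 55.1 + 65.5 + 36.7)/9 = 55.9111
Numerator Σ_{t=1}^{8}(x_t−x̄)(x_{t+1}−x̄) = -205.2046
Denominator Σ(x_t−x̄)² = 561.9089
r_1 = -205.2046 / 561.9089 = -0.365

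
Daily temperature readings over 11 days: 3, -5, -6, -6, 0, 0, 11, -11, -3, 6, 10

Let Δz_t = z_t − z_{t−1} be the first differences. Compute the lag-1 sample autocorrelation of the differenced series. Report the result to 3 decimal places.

-0.360

First differences Δz: -8, -1, 0, 6, 0, 11, -22, 8, 9, 4
Mean of differences = 0.7000
Numerator Σ(Δz_t−Δz̄)(Δz_{t+1}−Δz̄) = -310.1900
Denominator Σ(Δz_t−Δz̄)² = 862.1000
r_1(Δz) = -310.1900 / 862.1000 = -0.360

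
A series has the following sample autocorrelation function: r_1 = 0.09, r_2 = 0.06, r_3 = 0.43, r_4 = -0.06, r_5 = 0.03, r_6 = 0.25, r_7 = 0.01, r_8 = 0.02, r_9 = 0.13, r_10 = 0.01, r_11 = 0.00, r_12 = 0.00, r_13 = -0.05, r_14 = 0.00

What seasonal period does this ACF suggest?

The largest autocorrelation is r_3 = 0.43, with a weaker echo at lag 6 (0.25); the remaining lags stay at or below 0.13.
The dominant spike at lag 3 indicates a seasonal period of 3.

3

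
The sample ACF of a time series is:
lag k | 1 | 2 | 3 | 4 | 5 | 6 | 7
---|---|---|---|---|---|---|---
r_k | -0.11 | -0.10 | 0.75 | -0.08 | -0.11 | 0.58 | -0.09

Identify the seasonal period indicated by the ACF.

3

The largest autocorrelation is r_3 = 0.75, with a weaker echo at lag 6 (0.58); the remaining lags stay at or below -0.08.
The dominant spike at lag 3 indicates a seasonal period of 3.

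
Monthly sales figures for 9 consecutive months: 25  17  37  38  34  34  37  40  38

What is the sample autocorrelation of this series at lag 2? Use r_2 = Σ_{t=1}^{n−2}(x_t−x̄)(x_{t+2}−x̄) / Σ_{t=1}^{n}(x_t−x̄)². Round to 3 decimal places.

-0.171

Mean x̄ = (25 + 17 + 37 + 38 + 34 + 34 + 37 + 40 + 38)/9 = 33.3333
Σ(x_t−x̄)(x_{t+2}−x̄) = (-30.5556) + (-76.2222) + (2.4444) + (3.1111) + (2.4444) + (4.4444) + (17.1111) = -77.2222
Denominator Σ(x_t−x̄)² = 452.0000
r_2 = -77.2222 / 452.0000 = -0.171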